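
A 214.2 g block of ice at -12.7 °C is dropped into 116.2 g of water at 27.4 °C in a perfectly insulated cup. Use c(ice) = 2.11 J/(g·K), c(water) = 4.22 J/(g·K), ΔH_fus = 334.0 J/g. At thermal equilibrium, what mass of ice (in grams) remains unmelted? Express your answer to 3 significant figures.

m_ice remaining = 191 g

Heat to warm all ice to 0 °C: 214.2×2.11×12.7 = 5739.9 J
Heat released by water cooling to 0 °C: 116.2×4.22×27.4 = 13436 J
13436 J < 5739.9 + 214.2×334.0 = 77282.7 J, so not all ice melts; final T = 0 °C.
Heat left for melting: 13436 − 5739.9 = 7696.1 J
Mass melted = 7696.1 / 334.0 = 23.04 g
Ice remaining = 214.2 − 23.04 = 191.16 g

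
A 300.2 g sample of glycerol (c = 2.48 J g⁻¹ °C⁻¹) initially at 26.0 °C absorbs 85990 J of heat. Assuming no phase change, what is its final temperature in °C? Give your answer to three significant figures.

ΔT = q / (m c) = 85990 / (300.2 × 2.48) = 115.5 °C
T_f = 26.0 + 115.5 = 141.5 °C

T_f = 142 °C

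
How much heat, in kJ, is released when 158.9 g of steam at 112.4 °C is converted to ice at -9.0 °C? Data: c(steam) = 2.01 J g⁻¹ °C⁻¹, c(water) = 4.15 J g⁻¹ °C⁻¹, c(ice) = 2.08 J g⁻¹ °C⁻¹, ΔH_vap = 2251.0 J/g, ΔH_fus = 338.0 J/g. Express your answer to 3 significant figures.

q1 (cool steam 112.4→100 °C): 158.9 × 2.01 × 12.4 = 3960 J
q2 (condense at 100 °C): 158.9 × 2251.0 = 357684 J
q3 (cool water 100→0 °C): 158.9 × 4.15 × 100.0 = 65944 J
q4 (freeze at 0 °C): 158.9 × 338.0 = 53708 J
q5 (cool ice 0→-9.0 °C): 158.9 × 2.08 × 9.0 = 2975 J
Total: 3960 + 357684 + 65944 + 53708 + 2975 = 484271 J = 484 kJ

q = 484 kJ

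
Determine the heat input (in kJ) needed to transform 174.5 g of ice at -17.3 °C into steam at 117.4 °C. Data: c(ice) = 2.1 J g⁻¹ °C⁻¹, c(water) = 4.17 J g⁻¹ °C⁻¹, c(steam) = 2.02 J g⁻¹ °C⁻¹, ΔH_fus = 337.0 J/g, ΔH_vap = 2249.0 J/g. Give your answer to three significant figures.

q = 536 kJ

q1 (heat ice -17.3→0.0 °C): 174.5 × 2.1 × 17.3 = 6340 J
q2 (melt at 0 °C): 174.5 × 337.0 = 58807 J
q3 (heat water 0.0→100.0 °C): 174.5 × 4.17 × 100.0 = 72767 J
q4 (vaporize at 100 °C): 174.5 × 2249.0 = 392451 J
q5 (heat steam 100.0→117.4 °C): 174.5 × 2.02 × 17.4 = 6133 J
Total: 6340 + 58807 + 72767 + 392451 + 6133 = 536498 J = 536 kJ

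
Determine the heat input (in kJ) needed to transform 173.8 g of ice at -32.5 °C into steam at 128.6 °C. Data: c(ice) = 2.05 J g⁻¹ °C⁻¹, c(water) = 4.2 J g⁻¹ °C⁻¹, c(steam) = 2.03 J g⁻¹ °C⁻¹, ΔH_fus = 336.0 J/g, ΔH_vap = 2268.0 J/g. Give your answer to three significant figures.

q1 (heat ice -32.5→0.0 °C): 173.8 × 2.05 × 32.5 = 11579 J
q2 (melt at 0 °C): 173.8 × 336.0 = 58397 J
q3 (heat water 0.0→100.0 °C): 173.8 × 4.2 × 100.0 = 72996 J
q4 (vaporize at 100 °C): 173.8 × 2268.0 = 394178 J
q5 (heat steam 100.0→128.6 °C): 173.8 × 2.03 × 28.6 = 10090 J
Total: 11579 + 58397 + 72996 + 394178 + 10090 = 547240 J = 547 kJ

q = 547 kJ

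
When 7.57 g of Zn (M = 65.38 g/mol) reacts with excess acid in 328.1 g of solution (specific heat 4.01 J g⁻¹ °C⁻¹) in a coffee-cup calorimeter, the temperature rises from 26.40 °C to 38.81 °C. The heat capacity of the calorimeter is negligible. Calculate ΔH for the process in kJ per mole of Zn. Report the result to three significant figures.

ΔH = -141 kJ/mol

|ΔT| = |38.81 − 26.40| = 12.41 °C
|q_surr| = (328.1 × 4.01) × 12.41 = 1315.681 × 12.41 = 16330 J
n(Zn) = 7.57 / 65.38 = 0.1158 mol
Temperature rose, so q_rxn = −|q_surr| = -16.33 kJ
ΔH = q_rxn / n = -141.0 kJ/mol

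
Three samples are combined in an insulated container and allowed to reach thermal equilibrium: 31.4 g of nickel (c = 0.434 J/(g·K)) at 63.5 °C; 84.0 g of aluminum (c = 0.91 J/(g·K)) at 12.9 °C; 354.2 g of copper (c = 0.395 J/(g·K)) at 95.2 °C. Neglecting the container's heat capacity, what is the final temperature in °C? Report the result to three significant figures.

T_f = 66.0 °C

Σ mᵢcᵢ(T − Tᵢ) = 0  ⇒  T = Σ mᵢcᵢTᵢ / Σ mᵢcᵢ
Σ mᵢcᵢ = 31.4×0.434 + 84.0×0.91 + 354.2×0.395 = 229.9766
Σ mᵢcᵢTᵢ = 13.6276×63.5 + 76.44×12.9 + 139.909×95.2 = 15171
T = 15171 / 229.9766 = 65.97 °C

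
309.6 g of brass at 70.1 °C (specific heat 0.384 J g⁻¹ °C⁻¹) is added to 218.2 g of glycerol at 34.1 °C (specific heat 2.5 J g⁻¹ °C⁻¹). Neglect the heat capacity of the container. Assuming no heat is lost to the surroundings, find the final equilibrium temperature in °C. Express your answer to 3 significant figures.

T_f = 40.5 °C

Heat lost by brass = heat gained by glycerol.
(309.6)(0.384)(70.1 − T) = (218.2)(2.5)(T − 34.1)
118.8864 (70.1 − T) = 545.5 (T − 34.1)
8333.9 − 118.8864 T = 545.5 T − 18602
26935.9 = 664.3864 T
T = 40.54 °C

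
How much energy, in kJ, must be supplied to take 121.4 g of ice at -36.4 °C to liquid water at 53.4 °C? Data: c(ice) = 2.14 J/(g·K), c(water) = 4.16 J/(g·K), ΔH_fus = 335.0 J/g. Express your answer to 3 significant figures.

q = 77.1 kJ

q1 (heat ice -36.4→0.0 °C): 121.4 × 2.14 × 36.4 = 9457 J
q2 (melt at 0 °C): 121.4 × 335.0 = 40669 J
q3 (heat water 0.0→53.4 °C): 121.4 × 4.16 × 53.4 = 26968 J
Total: 9457 + 40669 + 26968 = 77094 J = 77.1 kJ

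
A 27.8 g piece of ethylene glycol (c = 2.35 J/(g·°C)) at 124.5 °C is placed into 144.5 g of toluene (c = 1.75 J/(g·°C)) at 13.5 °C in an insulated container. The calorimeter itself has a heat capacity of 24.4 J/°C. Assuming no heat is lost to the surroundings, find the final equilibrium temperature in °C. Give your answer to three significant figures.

T_f = 34.7 °C

Heat lost by ethylene glycol = heat gained by toluene + calorimeter.
(27.8)(2.35)(124.5 − T) = [(144.5)(1.75) + 24.4](T − 13.5)
65.33 (124.5 − T) = 277.275 (T − 13.5)
8133.6 − 65.33 T = 277.275 T − 3743.2
11876.8 = 342.605 T
T = 34.67 °C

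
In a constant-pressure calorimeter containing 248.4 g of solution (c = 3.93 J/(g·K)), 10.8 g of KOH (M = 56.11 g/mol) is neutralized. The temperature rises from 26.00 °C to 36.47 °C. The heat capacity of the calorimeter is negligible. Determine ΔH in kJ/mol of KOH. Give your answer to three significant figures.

|ΔT| = |36.47 − 26.00| = 10.47 °C
|q_surr| = (248.4 × 3.93) × 10.47 = 976.212 × 10.47 = 10220 J
n(KOH) = 10.8 / 56.11 = 0.1925 mol
Temperature rose, so q_rxn = −|q_surr| = -10.22 kJ
ΔH = q_rxn / n = -53.09 kJ/mol

ΔH = -53.1 kJ/mol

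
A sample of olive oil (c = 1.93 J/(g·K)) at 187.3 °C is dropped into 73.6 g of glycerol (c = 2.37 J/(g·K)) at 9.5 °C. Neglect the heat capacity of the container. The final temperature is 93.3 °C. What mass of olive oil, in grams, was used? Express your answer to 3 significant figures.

m = 80.6 g

q_gained = (73.6 × 2.37) × (93.3 − 9.5) = 14620 J
q_lost = m × 1.93 × (187.3 − 93.3) = 181.42 m
m = 14620 / 181.42 = 80.6 g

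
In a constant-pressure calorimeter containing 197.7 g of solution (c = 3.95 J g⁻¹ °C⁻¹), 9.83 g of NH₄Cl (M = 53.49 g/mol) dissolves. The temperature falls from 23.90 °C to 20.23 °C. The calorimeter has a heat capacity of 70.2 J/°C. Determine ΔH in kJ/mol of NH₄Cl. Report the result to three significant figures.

|ΔT| = |20.23 − 23.90| = 3.67 °C
|q_surr| = (197.7 × 3.95 + 70.2) × 3.67 = 851.115 × 3.67 = 3124 J
n(NH₄Cl) = 9.83 / 53.49 = 0.1838 mol
Temperature fell, so q_rxn = +|q_surr| = 3.124 kJ
ΔH = q_rxn / n = 17.00 kJ/mol

ΔH = 17.0 kJ/mol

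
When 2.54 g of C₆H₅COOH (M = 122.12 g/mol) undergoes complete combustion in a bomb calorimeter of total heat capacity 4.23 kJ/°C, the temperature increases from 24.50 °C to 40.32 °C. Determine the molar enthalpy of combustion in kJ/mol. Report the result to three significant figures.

ΔT = 40.32 − 24.50 = 15.82 °C
q_cal = C_cal × ΔT = 4.23 × 15.82 = 66.9186 kJ
n = 2.54 / 122.12 = 0.02080 mol
q_rxn = −q_cal = -66.9186 kJ
ΔH = -66.9186 / 0.02080 = -3217 kJ/mol

ΔH = -3220 kJ/mol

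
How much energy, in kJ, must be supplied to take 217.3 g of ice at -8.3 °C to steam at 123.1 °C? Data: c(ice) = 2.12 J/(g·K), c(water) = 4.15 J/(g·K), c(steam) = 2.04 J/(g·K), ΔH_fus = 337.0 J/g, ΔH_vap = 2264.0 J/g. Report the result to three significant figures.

q = 669 kJ

q1 (heat ice -8.3→0.0 °C): 217.3 × 2.12 × 8.3 = 3824 J
q2 (melt at 0 °C): 217.3 × 337.0 = 73230 J
q3 (heat water 0.0→100.0 °C): 217.3 × 4.15 × 100.0 = 90180 J
q4 (vaporize at 100 °C): 217.3 × 2264.0 = 491967 J
q5 (heat steam 100.0→123.1 °C): 217.3 × 2.04 × 23.1 = 10240 J
Total: 3824 + 73230 + 90180 + 491967 + 10240 = 669441 J = 669 kJ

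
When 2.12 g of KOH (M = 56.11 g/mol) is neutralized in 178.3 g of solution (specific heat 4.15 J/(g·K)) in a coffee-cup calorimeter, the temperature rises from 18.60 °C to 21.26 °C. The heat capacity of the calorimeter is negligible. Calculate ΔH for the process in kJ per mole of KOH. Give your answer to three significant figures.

|ΔT| = |21.26 − 18.60| = 2.66 °C
|q_surr| = (178.3 × 4.15) × 2.66 = 739.945 × 2.66 = 1968 J
n(KOH) = 2.12 / 56.11 = 0.03778 mol
Temperature rose, so q_rxn = −|q_surr| = -1.968 kJ
ΔH = q_rxn / n = -52.09 kJ/mol

ΔH = -52.1 kJ/mol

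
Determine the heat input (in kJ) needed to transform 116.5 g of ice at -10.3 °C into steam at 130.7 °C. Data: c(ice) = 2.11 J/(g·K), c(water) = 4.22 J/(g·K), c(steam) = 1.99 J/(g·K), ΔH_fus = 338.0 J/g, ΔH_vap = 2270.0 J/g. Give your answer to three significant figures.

q = 363 kJ

q1 (heat ice -10.3→0.0 °C): 116.5 × 2.11 × 10.3 = 2532 J
q2 (melt at 0 °C): 116.5 × 338.0 = 39377 J
q3 (heat water 0.0→100.0 °C): 116.5 × 4.22 × 100.0 = 49163 J
q4 (vaporize at 100 °C): 116.5 × 2270.0 = 264455 J
q5 (heat steam 100.0→130.7 °C): 116.5 × 1.99 × 30.7 = 7117 J
Total: 2532 + 39377 + 49163 + 264455 + 7117 = 362644 J = 363 kJ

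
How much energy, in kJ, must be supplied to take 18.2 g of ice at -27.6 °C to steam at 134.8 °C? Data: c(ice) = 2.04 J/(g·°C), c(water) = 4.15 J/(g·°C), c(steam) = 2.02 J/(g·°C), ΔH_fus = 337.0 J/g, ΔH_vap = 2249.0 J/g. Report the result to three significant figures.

q = 56.9 kJ

q1 (heat ice -27.6→0.0 °C): 18.2 × 2.04 × 27.6 = 1025 J
q2 (melt at 0 °C): 18.2 × 337.0 = 6133 J
q3 (heat water 0.0→100.0 °C): 18.2 × 4.15 × 100.0 = 7553 J
q4 (vaporize at 100 °C): 18.2 × 2249.0 = 40932 J
q5 (heat steam 100.0→134.8 °C): 18.2 × 2.02 × 34.8 = 1279 J
Total: 1025 + 6133 + 7553 + 40932 + 1279 = 56922 J = 56.9 kJ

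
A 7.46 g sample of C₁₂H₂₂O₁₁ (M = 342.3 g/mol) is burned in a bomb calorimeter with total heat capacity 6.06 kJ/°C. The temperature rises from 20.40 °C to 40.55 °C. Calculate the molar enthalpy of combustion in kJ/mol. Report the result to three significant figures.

ΔT = 40.55 − 20.40 = 20.15 °C
q_cal = C_cal × ΔT = 6.06 × 20.15 = 122.109 kJ
n = 7.46 / 342.3 = 0.02179 mol
q_rxn = −q_cal = -122.109 kJ
ΔH = -122.109 / 0.02179 = -5604 kJ/mol

ΔH = -5600 kJ/mol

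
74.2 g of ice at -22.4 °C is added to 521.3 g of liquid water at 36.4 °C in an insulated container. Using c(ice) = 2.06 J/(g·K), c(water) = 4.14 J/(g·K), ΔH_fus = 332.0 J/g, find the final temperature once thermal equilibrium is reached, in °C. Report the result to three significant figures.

T_f = 20.5 °C

Heat to bring ice to 0 °C and melt it: q₁ = 74.2×2.06×22.4 + 74.2×332.0 = 28058 J
Heat the water can supply cooling to 0 °C: 521.3×4.14×36.4 = 78557.8 J > q₁, so all ice melts.
Energy balance: 521.3×4.14×(36.4 − T) = 28058 + 74.2×4.14×(T − 0)
2158.182(36.4 − T) = 28058 + 307.188 T
78557.8 − 28058 = 2465.370 T
T = 50499.8 / 2465.370 = 20.48 °C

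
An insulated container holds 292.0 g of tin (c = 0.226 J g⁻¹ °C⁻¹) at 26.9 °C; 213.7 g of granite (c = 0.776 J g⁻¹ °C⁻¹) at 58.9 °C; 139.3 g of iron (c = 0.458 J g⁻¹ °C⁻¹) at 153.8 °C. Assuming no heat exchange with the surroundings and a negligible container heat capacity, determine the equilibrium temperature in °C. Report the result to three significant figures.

T_f = 72.2 °C

Σ mᵢcᵢ(T − Tᵢ) = 0  ⇒  T = Σ mᵢcᵢTᵢ / Σ mᵢcᵢ
Σ mᵢcᵢ = 292.0×0.226 + 213.7×0.776 + 139.3×0.458 = 295.6226
Σ mᵢcᵢTᵢ = 65.992×26.9 + 165.8312×58.9 + 63.7994×153.8 = 21355
T = 21355 / 295.6226 = 72.24 °C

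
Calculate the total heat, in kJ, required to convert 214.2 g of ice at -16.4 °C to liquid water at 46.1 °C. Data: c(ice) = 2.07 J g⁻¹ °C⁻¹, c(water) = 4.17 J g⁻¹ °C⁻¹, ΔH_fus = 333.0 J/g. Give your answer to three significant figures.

q1 (heat ice -16.4→0.0 °C): 214.2 × 2.07 × 16.4 = 7272 J
q2 (melt at 0 °C): 214.2 × 333.0 = 71329 J
q3 (heat water 0.0→46.1 °C): 214.2 × 4.17 × 46.1 = 41177 J
Total: 7272 + 71329 + 41177 = 119778 J = 120 kJ

q = 120 kJ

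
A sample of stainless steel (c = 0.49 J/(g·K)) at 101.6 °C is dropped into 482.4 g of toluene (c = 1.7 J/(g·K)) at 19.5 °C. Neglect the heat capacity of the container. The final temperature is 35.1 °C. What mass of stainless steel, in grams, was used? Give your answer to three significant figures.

m = 393 g

q_gained = (482.4 × 1.7) × (35.1 − 19.5) = 12790 J
q_lost = m × 0.49 × (101.6 − 35.1) = 32.585 m
m = 12790 / 32.585 = 393 g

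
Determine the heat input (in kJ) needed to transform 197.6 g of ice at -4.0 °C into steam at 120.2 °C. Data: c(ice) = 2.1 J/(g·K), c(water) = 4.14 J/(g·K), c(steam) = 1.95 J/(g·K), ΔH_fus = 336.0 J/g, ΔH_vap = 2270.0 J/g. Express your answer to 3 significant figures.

q1 (heat ice -4.0→0.0 °C): 197.6 × 2.1 × 4.0 = 1660 J
q2 (melt at 0 °C): 197.6 × 336.0 = 66394 J
q3 (heat water 0.0→100.0 °C): 197.6 × 4.14 × 100.0 = 81806 J
q4 (vaporize at 100 °C): 197.6 × 2270.0 = 448552 J
q5 (heat steam 100.0→120.2 °C): 197.6 × 1.95 × 20.2 = 7783 J
Total: 1660 + 66394 + 81806 + 448552 + 7783 = 606195 J = 606 kJ

q = 606 kJ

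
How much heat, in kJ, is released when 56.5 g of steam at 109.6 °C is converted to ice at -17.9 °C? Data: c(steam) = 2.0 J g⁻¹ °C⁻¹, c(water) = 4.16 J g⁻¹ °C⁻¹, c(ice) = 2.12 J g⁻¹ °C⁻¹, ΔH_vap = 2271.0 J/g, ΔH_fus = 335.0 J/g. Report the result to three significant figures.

q = 174 kJ

q1 (cool steam 109.6→100 °C): 56.5 × 2.0 × 9.6 = 1085 J
q2 (condense at 100 °C): 56.5 × 2271.0 = 128312 J
q3 (cool water 100→0 °C): 56.5 × 4.16 × 100.0 = 23504 J
q4 (freeze at 0 °C): 56.5 × 335.0 = 18928 J
q5 (cool ice 0→-17.9 °C): 56.5 × 2.12 × 17.9 = 2144 J
Total: 1085 + 128312 + 23504 + 18928 + 2144 = 173973 J = 174 kJ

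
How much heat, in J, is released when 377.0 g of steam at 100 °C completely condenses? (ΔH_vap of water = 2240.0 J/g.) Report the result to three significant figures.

q = m × ΔH_vap = 377.0 × 2240.0 = 844480 J

q = 844000 J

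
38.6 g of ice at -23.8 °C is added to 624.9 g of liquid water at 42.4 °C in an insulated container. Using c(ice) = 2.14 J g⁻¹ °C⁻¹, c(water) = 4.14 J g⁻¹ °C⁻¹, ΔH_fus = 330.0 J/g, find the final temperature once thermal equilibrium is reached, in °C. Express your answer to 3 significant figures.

T_f = 34.6 °C

Heat to bring ice to 0 °C and melt it: q₁ = 38.6×2.14×23.8 + 38.6×330.0 = 14704 J
Heat the water can supply cooling to 0 °C: 624.9×4.14×42.4 = 109692 J > q₁, so all ice melts.
Energy balance: 624.9×4.14×(42.4 − T) = 14704 + 38.6×4.14×(T − 0)
2587.086(42.4 − T) = 14704 + 159.804 T
109692 − 14704 = 2746.890 T
T = 94988 / 2746.890 = 34.58 °C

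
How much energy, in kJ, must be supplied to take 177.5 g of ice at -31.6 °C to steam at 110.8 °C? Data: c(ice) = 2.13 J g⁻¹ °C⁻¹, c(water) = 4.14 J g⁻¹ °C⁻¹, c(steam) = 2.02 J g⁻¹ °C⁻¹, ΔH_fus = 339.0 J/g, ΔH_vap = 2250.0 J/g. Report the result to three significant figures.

q = 549 kJ

q1 (heat ice -31.6→0.0 °C): 177.5 × 2.13 × 31.6 = 11947 J
q2 (melt at 0 °C): 177.5 × 339.0 = 60173 J
q3 (heat water 0.0→100.0 °C): 177.5 × 4.14 × 100.0 = 73485 J
q4 (vaporize at 100 °C): 177.5 × 2250.0 = 399375 J
q5 (heat steam 100.0→110.8 °C): 177.5 × 2.02 × 10.8 = 3872 J
Total: 11947 + 60173 + 73485 + 399375 + 3872 = 548852 J = 549 kJ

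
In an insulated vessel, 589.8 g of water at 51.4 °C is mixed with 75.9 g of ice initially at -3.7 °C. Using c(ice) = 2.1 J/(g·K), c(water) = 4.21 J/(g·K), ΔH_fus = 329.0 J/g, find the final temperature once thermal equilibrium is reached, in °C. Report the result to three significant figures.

Heat to bring ice to 0 °C and melt it: q₁ = 75.9×2.1×3.7 + 75.9×329.0 = 25561 J
Heat the water can supply cooling to 0 °C: 589.8×4.21×51.4 = 127629 J > q₁, so all ice melts.
Energy balance: 589.8×4.21×(51.4 − T) = 25561 + 75.9×4.21×(T − 0)
2483.058(51.4 − T) = 25561 + 319.539 T
127629 − 25561 = 2802.597 T
T = 102068 / 2802.597 = 36.42 °C

T_f = 36.4 °C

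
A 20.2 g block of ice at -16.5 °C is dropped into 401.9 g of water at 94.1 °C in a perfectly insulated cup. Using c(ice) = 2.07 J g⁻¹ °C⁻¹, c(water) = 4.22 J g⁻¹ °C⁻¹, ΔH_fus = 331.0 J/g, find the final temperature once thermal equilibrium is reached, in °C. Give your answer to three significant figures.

Heat to bring ice to 0 °C and melt it: q₁ = 20.2×2.07×16.5 + 20.2×331.0 = 7376.1 J
Heat the water can supply cooling to 0 °C: 401.9×4.22×94.1 = 159595 J > q₁, so all ice melts.
Energy balance: 401.9×4.22×(94.1 − T) = 7376.1 + 20.2×4.22×(T − 0)
1696.018(94.1 − T) = 7376.1 + 85.244 T
159595 − 7376.1 = 1781.262 T
T = 152218.9 / 1781.262 = 85.46 °C

T_f = 85.5 °C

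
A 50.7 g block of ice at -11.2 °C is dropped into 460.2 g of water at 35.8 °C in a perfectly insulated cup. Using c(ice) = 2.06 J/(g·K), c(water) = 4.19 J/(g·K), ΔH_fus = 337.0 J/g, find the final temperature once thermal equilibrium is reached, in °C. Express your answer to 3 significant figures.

T_f = 23.7 °C

Heat to bring ice to 0 °C and melt it: q₁ = 50.7×2.06×11.2 + 50.7×337.0 = 18256 J
Heat the water can supply cooling to 0 °C: 460.2×4.19×35.8 = 69030.9 J > q₁, so all ice melts.
Energy balance: 460.2×4.19×(35.8 − T) = 18256 + 50.7×4.19×(T − 0)
1928.238(35.8 − T) = 18256 + 212.433 T
69030.9 − 18256 = 2140.671 T
T = 50774.9 / 2140.671 = 23.72 °C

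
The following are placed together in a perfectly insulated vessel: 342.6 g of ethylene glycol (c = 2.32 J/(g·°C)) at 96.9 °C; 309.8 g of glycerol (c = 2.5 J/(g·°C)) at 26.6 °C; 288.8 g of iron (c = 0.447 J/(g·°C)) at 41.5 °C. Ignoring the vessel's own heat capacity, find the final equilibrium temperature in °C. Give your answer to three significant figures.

T_f = 60.6 °C

Σ mᵢcᵢ(T − Tᵢ) = 0  ⇒  T = Σ mᵢcᵢTᵢ / Σ mᵢcᵢ
Σ mᵢcᵢ = 342.6×2.32 + 309.8×2.5 + 288.8×0.447 = 1698.4256
Σ mᵢcᵢTᵢ = 794.832×96.9 + 774.5×26.6 + 129.0936×41.5 = 102980
T = 102980 / 1698.4256 = 60.63 °C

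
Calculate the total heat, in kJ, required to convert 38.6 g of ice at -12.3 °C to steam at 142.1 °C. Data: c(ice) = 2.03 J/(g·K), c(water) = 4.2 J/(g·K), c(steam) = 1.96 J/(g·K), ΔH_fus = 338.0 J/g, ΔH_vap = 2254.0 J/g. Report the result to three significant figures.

q = 120 kJ

q1 (heat ice -12.3→0.0 °C): 38.6 × 2.03 × 12.3 = 964 J
q2 (melt at 0 °C): 38.6 × 338.0 = 13047 J
q3 (heat water 0.0→100.0 °C): 38.6 × 4.2 × 100.0 = 16212 J
q4 (vaporize at 100 °C): 38.6 × 2254.0 = 87004 J
q5 (heat steam 100.0→142.1 °C): 38.6 × 1.96 × 42.1 = 3185 J
Total: 964 + 13047 + 16212 + 87004 + 3185 = 120412 J = 120 kJ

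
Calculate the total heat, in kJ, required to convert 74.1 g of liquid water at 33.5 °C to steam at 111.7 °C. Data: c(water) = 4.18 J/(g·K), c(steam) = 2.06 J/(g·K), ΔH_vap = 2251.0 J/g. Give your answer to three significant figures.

q = 189 kJ

q1 (heat water 33.5→100.0 °C): 74.1 × 4.18 × 66.5 = 20598 J
q2 (vaporize at 100 °C): 74.1 × 2251.0 = 166799 J
q3 (heat steam 100.0→111.7 °C): 74.1 × 2.06 × 11.7 = 1786 J
Total: 20598 + 166799 + 1786 = 189183 J = 189 kJ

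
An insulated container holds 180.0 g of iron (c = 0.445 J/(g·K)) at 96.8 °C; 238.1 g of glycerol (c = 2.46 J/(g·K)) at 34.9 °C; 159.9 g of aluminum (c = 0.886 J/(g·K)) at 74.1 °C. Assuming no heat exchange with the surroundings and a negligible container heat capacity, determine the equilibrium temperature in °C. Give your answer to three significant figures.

T_f = 47.9 °C

Σ mᵢcᵢ(T − Tᵢ) = 0  ⇒  T = Σ mᵢcᵢTᵢ / Σ mᵢcᵢ
Σ mᵢcᵢ = 180.0×0.445 + 238.1×2.46 + 159.9×0.886 = 807.4974
Σ mᵢcᵢTᵢ = 80.1×96.8 + 585.726×34.9 + 141.6714×74.1 = 38693
T = 38693 / 807.4974 = 47.92 °C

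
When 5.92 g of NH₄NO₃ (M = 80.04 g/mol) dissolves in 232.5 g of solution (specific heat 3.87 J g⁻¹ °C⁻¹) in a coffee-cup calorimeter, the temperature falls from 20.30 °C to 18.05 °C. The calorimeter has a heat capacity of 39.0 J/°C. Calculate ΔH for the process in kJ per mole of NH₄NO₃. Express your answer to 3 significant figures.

|ΔT| = |18.05 − 20.30| = 2.25 °C
|q_surr| = (232.5 × 3.87 + 39.0) × 2.25 = 938.775 × 2.25 = 2112 J
n(NH₄NO₃) = 5.92 / 80.04 = 0.07396 mol
Temperature fell, so q_rxn = +|q_surr| = 2.112 kJ
ΔH = q_rxn / n = 28.56 kJ/mol

ΔH = 28.6 kJ/mol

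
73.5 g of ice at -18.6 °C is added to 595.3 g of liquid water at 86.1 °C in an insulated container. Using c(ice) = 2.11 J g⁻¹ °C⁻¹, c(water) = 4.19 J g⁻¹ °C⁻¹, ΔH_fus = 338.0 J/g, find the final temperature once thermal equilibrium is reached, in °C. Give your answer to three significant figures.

Heat to bring ice to 0 °C and melt it: q₁ = 73.5×2.11×18.6 + 73.5×338.0 = 27728 J
Heat the water can supply cooling to 0 °C: 595.3×4.19×86.1 = 214760 J > q₁, so all ice melts.
Energy balance: 595.3×4.19×(86.1 − T) = 27728 + 73.5×4.19×(T − 0)
2494.307(86.1 − T) = 27728 + 307.965 T
214760 − 27728 = 2802.272 T
T = 187032 / 2802.272 = 66.74 °C

T_f = 66.7 °C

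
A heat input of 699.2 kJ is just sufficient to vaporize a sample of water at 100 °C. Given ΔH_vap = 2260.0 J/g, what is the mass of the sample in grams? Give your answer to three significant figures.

m = q / ΔH_vap = 699200 J / 2260.0 J/g = 309 g

m = 309 g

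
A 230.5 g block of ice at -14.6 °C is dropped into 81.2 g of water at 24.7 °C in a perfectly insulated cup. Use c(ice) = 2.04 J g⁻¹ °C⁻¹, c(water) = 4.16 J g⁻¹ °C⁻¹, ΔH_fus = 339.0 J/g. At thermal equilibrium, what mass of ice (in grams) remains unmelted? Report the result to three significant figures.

Heat to warm all ice to 0 °C: 230.5×2.04×14.6 = 6865.2 J
Heat released by water cooling to 0 °C: 81.2×4.16×24.7 = 8343.5 J
8343.5 J < 6865.2 + 230.5×339.0 = 85004.7 J, so not all ice melts; final T = 0 °C.
Heat left for melting: 8343.5 − 6865.2 = 1478.3 J
Mass melted = 1478.3 / 339.0 = 4.361 g
Ice remaining = 230.5 − 4.361 = 226.139 g

m_ice remaining = 226 g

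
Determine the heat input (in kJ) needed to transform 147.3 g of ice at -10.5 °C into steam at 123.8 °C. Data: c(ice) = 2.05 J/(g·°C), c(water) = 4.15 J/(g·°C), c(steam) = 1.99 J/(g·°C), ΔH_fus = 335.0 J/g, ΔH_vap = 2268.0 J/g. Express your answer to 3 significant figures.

q1 (heat ice -10.5→0.0 °C): 147.3 × 2.05 × 10.5 = 3171 J
q2 (melt at 0 °C): 147.3 × 335.0 = 49346 J
q3 (heat water 0.0→100.0 °C): 147.3 × 4.15 × 100.0 = 61130 J
q4 (vaporize at 100 °C): 147.3 × 2268.0 = 334076 J
q5 (heat steam 100.0→123.8 °C): 147.3 × 1.99 × 23.8 = 6976 J
Total: 3171 + 49346 + 61130 + 334076 + 6976 = 454699 J = 455 kJ

q = 455 kJ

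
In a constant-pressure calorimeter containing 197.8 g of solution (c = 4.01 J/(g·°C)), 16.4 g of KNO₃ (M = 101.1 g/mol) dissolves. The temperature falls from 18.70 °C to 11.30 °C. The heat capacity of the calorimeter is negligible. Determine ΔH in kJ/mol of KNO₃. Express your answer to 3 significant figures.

|ΔT| = |11.30 − 18.70| = 7.40 °C
|q_surr| = (197.8 × 4.01) × 7.40 = 793.178 × 7.40 = 5870 J
n(KNO₃) = 16.4 / 101.1 = 0.1622 mol
Temperature fell, so q_rxn = +|q_surr| = 5.870 kJ
ΔH = q_rxn / n = 36.19 kJ/mol

ΔH = 36.2 kJ/mol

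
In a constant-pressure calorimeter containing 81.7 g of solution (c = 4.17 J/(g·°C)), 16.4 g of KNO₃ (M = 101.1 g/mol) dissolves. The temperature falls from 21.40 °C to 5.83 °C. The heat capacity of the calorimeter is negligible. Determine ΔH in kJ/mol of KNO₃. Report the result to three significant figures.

|ΔT| = |5.83 − 21.40| = 15.57 °C
|q_surr| = (81.7 × 4.17) × 15.57 = 340.689 × 15.57 = 5305 J
n(KNO₃) = 16.4 / 101.1 = 0.1622 mol
Temperature fell, so q_rxn = +|q_surr| = 5.305 kJ
ΔH = q_rxn / n = 32.71 kJ/mol

ΔH = 32.7 kJ/mol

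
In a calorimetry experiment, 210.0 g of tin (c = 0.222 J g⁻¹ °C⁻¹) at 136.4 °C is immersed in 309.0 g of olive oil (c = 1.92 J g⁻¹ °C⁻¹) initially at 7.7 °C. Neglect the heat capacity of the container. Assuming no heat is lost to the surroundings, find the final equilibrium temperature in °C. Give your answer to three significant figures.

T_f = 17.1 °C

Heat lost by tin = heat gained by olive oil.
(210.0)(0.222)(136.4 − T) = (309.0)(1.92)(T − 7.7)
46.62 (136.4 − T) = 593.28 (T − 7.7)
6359.0 − 46.62 T = 593.28 T − 4568.3
10927.3 = 639.90 T
T = 17.08 °C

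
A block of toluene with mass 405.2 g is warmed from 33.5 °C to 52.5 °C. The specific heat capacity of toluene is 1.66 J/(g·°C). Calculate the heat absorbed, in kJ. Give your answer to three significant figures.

q = 12.8 kJ

q = m c ΔT = 405.2 × 1.66 × (52.5 − 33.5)
q = 405.2 × 1.66 × 19.0 = 12780 J = 12.8 kJ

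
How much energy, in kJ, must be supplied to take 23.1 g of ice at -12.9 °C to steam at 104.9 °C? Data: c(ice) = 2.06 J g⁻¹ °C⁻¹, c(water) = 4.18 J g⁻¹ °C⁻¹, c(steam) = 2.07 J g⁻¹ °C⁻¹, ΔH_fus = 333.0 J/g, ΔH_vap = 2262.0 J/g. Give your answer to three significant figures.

q = 70.4 kJ

q1 (heat ice -12.9→0.0 °C): 23.1 × 2.06 × 12.9 = 614 J
q2 (melt at 0 °C): 23.1 × 333.0 = 7692 J
q3 (heat water 0.0→100.0 °C): 23.1 × 4.18 × 100.0 = 9656 J
q4 (vaporize at 100 °C): 23.1 × 2262.0 = 52252 J
q5 (heat steam 100.0→104.9 °C): 23.1 × 2.07 × 4.9 = 234 J
Total: 614 + 7692 + 9656 + 52252 + 234 = 70448 J = 70.4 kJ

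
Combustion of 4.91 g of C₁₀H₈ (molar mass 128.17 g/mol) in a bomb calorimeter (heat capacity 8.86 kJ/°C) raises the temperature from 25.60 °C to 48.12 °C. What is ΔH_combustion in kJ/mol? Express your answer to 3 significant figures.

ΔT = 48.12 − 25.60 = 22.52 °C
q_cal = C_cal × ΔT = 8.86 × 22.52 = 199.5272 kJ
n = 4.91 / 128.17 = 0.03831 mol
q_rxn = −q_cal = -199.5272 kJ
ΔH = -199.5272 / 0.03831 = -5208 kJ/mol

ΔH = -5210 kJ/mol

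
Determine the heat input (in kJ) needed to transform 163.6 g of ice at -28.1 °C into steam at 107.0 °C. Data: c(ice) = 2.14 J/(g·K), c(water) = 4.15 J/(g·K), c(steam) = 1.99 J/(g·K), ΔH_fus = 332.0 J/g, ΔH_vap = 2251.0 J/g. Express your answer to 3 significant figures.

q = 503 kJ

q1 (heat ice -28.1→0.0 °C): 163.6 × 2.14 × 28.1 = 9838 J
q2 (melt at 0 °C): 163.6 × 332.0 = 54315 J
q3 (heat water 0.0→100.0 °C): 163.6 × 4.15 × 100.0 = 67894 J
q4 (vaporize at 100 °C): 163.6 × 2251.0 = 368264 J
q5 (heat steam 100.0→107.0 °C): 163.6 × 1.99 × 7.0 = 2279 J
Total: 9838 + 54315 + 67894 + 368264 + 2279 = 502590 J = 503 kJ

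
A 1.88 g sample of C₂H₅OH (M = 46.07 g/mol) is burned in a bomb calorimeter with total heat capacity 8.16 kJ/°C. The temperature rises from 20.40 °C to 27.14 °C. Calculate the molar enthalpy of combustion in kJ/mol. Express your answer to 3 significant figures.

ΔT = 27.14 − 20.40 = 6.74 °C
q_cal = C_cal × ΔT = 8.16 × 6.74 = 54.9984 kJ
n = 1.88 / 46.07 = 0.04081 mol
q_rxn = −q_cal = -54.9984 kJ
ΔH = -54.9984 / 0.04081 = -1348 kJ/mol

ΔH = -1350 kJ/mol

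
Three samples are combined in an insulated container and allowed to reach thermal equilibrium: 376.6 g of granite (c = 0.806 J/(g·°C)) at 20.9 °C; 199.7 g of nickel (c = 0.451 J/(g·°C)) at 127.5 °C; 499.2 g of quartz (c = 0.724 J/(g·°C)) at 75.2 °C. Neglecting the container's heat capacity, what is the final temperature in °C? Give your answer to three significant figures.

T_f = 59.6 °C

Σ mᵢcᵢ(T − Tᵢ) = 0  ⇒  T = Σ mᵢcᵢTᵢ / Σ mᵢcᵢ
Σ mᵢcᵢ = 376.6×0.806 + 199.7×0.451 + 499.2×0.724 = 755.0251
Σ mᵢcᵢTᵢ = 303.5396×20.9 + 90.0647×127.5 + 361.4208×75.2 = 45006
T = 45006 / 755.0251 = 59.61 °C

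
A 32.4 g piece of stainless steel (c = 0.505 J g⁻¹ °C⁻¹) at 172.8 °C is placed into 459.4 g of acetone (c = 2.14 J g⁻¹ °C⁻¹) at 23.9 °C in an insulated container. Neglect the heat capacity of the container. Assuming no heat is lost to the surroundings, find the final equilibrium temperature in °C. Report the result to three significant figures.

T_f = 26.3 °C

Heat lost by stainless steel = heat gained by acetone.
(32.4)(0.505)(172.8 − T) = (459.4)(2.14)(T − 23.9)
16.362 (172.8 − T) = 983.116 (T − 23.9)
2827.4 − 16.362 T = 983.116 T − 23496
26323.4 = 999.478 T
T = 26.34 °C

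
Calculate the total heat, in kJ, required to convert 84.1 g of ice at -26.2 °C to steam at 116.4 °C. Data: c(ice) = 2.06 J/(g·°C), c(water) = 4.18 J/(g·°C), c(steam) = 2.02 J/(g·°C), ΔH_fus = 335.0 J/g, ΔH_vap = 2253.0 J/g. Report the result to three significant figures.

q1 (heat ice -26.2→0.0 °C): 84.1 × 2.06 × 26.2 = 4539 J
q2 (melt at 0 °C): 84.1 × 335.0 = 28174 J
q3 (heat water 0.0→100.0 °C): 84.1 × 4.18 × 100.0 = 35154 J
q4 (vaporize at 100 °C): 84.1 × 2253.0 = 189477 J
q5 (heat steam 100.0→116.4 °C): 84.1 × 2.02 × 16.4 = 2786 J
Total: 4539 + 28174 + 35154 + 189477 + 2786 = 260130 J = 260 kJ

q = 260 kJ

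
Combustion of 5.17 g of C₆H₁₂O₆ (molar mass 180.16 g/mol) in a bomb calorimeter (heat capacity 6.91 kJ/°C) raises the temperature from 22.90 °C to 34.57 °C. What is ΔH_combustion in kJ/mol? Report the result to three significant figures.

ΔH = -2810 kJ/mol

ΔT = 34.57 − 22.90 = 11.67 °C
q_cal = C_cal × ΔT = 6.91 × 11.67 = 80.6397 kJ
n = 5.17 / 180.16 = 0.02870 mol
q_rxn = −q_cal = -80.6397 kJ
ΔH = -80.6397 / 0.02870 = -2810 kJ/mol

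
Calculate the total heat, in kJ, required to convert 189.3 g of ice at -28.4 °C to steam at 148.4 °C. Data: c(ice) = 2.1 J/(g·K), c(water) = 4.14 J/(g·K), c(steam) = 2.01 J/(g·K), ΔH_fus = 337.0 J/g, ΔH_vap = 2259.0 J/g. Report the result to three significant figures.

q1 (heat ice -28.4→0.0 °C): 189.3 × 2.1 × 28.4 = 11290 J
q2 (melt at 0 °C): 189.3 × 337.0 = 63794 J
q3 (heat water 0.0→100.0 °C): 189.3 × 4.14 × 100.0 = 78370 J
q4 (vaporize at 100 °C): 189.3 × 2259.0 = 427629 J
q5 (heat steam 100.0→148.4 °C): 189.3 × 2.01 × 48.4 = 18416 J
Total: 11290 + 63794 + 78370 + 427629 + 18416 = 599499 J = 599 kJ

q = 599 kJ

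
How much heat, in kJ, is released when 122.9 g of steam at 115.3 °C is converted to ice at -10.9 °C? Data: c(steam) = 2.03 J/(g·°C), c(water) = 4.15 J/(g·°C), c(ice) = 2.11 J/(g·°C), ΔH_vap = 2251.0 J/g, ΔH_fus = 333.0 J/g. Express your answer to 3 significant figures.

q = 375 kJ

q1 (cool steam 115.3→100 °C): 122.9 × 2.03 × 15.3 = 3817 J
q2 (condense at 100 °C): 122.9 × 2251.0 = 276648 J
q3 (cool water 100→0 °C): 122.9 × 4.15 × 100.0 = 51004 J
q4 (freeze at 0 °C): 122.9 × 333.0 = 40926 J
q5 (cool ice 0→-10.9 °C): 122.9 × 2.11 × 10.9 = 2827 J
Total: 3817 + 276648 + 51004 + 40926 + 2827 = 375222 J = 375 kJ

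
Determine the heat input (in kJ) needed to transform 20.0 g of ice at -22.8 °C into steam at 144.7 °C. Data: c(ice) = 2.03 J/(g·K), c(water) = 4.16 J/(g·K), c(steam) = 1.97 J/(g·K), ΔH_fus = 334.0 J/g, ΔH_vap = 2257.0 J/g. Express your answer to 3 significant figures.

q1 (heat ice -22.8→0.0 °C): 20.0 × 2.03 × 22.8 = 926 J
q2 (melt at 0 °C): 20.0 × 334.0 = 6680 J
q3 (heat water 0.0→100.0 °C): 20.0 × 4.16 × 100.0 = 8320 J
q4 (vaporize at 100 °C): 20.0 × 2257.0 = 45140 J
q5 (heat steam 100.0→144.7 °C): 20.0 × 1.97 × 44.7 = 1761 J
Total: 926 + 6680 + 8320 + 45140 + 1761 = 62827 J = 62.8 kJ

q = 62.8 kJ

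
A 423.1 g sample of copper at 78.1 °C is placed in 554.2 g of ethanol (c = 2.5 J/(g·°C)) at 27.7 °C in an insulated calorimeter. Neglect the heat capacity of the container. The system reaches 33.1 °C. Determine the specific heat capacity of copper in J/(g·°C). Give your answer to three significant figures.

c = 0.393 J/(g·°C)

q_gained = (554.2 × 2.5) × (33.1 − 27.7) = 7482 J
q_lost = 423.1 × c × (78.1 − 33.1) = 19039.5 c
Set equal: c = 7482 / 19039.5 = 0.393 J/(g·°C)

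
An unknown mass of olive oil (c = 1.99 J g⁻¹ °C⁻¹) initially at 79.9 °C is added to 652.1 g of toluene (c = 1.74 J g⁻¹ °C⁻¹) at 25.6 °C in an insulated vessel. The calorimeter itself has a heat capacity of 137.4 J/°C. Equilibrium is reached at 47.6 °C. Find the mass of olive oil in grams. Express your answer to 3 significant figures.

q_gained = (652.1 × 1.74 + 137.4) × (47.6 − 25.6) = 27990 J
q_lost = m × 1.99 × (79.9 − 47.6) = 64.277 m
m = 27990 / 64.277 = 435 g

m = 435 g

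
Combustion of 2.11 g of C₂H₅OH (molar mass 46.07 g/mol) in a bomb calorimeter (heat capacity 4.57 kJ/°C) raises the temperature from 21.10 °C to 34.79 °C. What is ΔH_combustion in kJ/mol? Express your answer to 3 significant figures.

ΔT = 34.79 − 21.10 = 13.69 °C
q_cal = C_cal × ΔT = 4.57 × 13.69 = 62.5633 kJ
n = 2.11 / 46.07 = 0.04580 mol
q_rxn = −q_cal = -62.5633 kJ
ΔH = -62.5633 / 0.04580 = -1366 kJ/mol

ΔH = -1370 kJ/mol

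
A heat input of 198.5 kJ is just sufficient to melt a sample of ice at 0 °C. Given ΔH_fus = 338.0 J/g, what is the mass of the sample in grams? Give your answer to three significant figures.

m = 587 g

m = q / ΔH_fus = 198500 J / 338.0 J/g = 587 g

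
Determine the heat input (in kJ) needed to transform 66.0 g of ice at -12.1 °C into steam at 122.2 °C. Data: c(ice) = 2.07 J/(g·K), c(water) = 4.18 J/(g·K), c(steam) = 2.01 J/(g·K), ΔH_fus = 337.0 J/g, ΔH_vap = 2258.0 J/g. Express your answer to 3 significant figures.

q1 (heat ice -12.1→0.0 °C): 66.0 × 2.07 × 12.1 = 1653 J
q2 (melt at 0 °C): 66.0 × 337.0 = 22242 J
q3 (heat water 0.0→100.0 °C): 66.0 × 4.18 × 100.0 = 27588 J
q4 (vaporize at 100 °C): 66.0 × 2258.0 = 149028 J
q5 (heat steam 100.0→122.2 °C): 66.0 × 2.01 × 22.2 = 2945 J
Total: 1653 + 22242 + 27588 + 149028 + 2945 = 203456 J = 203 kJ

q = 203 kJ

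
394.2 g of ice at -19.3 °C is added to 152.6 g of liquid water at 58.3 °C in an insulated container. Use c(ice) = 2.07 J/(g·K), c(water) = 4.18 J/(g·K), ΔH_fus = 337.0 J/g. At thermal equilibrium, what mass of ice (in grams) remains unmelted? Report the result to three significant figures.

m_ice remaining = 331 g

Heat to warm all ice to 0 °C: 394.2×2.07×19.3 = 15749 J
Heat released by water cooling to 0 °C: 152.6×4.18×58.3 = 37188 J
37188 J < 15749 + 394.2×337.0 = 148594.4 J, so not all ice melts; final T = 0 °C.
Heat left for melting: 37188 − 15749 = 21439 J
Mass melted = 21439 / 337.0 = 63.62 g
Ice remaining = 394.2 − 63.62 = 330.58 g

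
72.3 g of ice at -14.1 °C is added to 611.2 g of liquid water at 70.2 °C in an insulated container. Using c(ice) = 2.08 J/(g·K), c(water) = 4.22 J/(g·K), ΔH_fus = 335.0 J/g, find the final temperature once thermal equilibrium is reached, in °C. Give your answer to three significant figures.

Heat to bring ice to 0 °C and melt it: q₁ = 72.3×2.08×14.1 + 72.3×335.0 = 26341 J
Heat the water can supply cooling to 0 °C: 611.2×4.22×70.2 = 181064 J > q₁, so all ice melts.
Energy balance: 611.2×4.22×(70.2 − T) = 26341 + 72.3×4.22×(T − 0)
2579.264(70.2 − T) = 26341 + 305.106 T
181064 − 26341 = 2884.370 T
T = 154723 / 2884.370 = 53.64 °C

T_f = 53.6 °C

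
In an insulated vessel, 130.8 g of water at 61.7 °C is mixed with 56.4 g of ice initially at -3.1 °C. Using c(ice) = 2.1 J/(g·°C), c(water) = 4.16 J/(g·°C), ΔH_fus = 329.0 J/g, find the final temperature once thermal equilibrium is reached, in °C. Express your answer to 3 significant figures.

T_f = 18.8 °C

Heat to bring ice to 0 °C and melt it: q₁ = 56.4×2.1×3.1 + 56.4×329.0 = 18923 J
Heat the water can supply cooling to 0 °C: 130.8×4.16×61.7 = 33572.7 J > q₁, so all ice melts.
Energy balance: 130.8×4.16×(61.7 − T) = 18923 + 56.4×4.16×(T − 0)
544.128(61.7 − T) = 18923 + 234.624 T
33572.7 − 18923 = 778.752 T
T = 14649.7 / 778.752 = 18.81 °C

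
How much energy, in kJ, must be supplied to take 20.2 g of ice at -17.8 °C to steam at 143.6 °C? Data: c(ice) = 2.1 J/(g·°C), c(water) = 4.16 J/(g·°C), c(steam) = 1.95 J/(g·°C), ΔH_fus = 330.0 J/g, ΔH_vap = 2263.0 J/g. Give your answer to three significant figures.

q = 63.3 kJ

q1 (heat ice -17.8→0.0 °C): 20.2 × 2.1 × 17.8 = 755 J
q2 (melt at 0 °C): 20.2 × 330.0 = 6666 J
q3 (heat water 0.0→100.0 °C): 20.2 × 4.16 × 100.0 = 8403 J
q4 (vaporize at 100 °C): 20.2 × 2263.0 = 45713 J
q5 (heat steam 100.0→143.6 °C): 20.2 × 1.95 × 43.6 = 1717 J
Total: 755 + 6666 + 8403 + 45713 + 1717 = 63254 J = 63.3 kJ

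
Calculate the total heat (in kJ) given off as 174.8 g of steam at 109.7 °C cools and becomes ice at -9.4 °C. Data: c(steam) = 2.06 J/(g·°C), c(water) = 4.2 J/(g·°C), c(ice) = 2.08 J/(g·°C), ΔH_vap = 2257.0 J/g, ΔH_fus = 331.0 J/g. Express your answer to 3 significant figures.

q = 533 kJ

q1 (cool steam 109.7→100 °C): 174.8 × 2.06 × 9.7 = 3493 J
q2 (condense at 100 °C): 174.8 × 2257.0 = 394524 J
q3 (cool water 100→0 °C): 174.8 × 4.2 × 100.0 = 73416 J
q4 (freeze at 0 °C): 174.8 × 331.0 = 57859 J
q5 (cool ice 0→-9.4 °C): 174.8 × 2.08 × 9.4 = 3418 J
Total: 3493 + 394524 + 73416 + 57859 + 3418 = 532710 J = 533 kJ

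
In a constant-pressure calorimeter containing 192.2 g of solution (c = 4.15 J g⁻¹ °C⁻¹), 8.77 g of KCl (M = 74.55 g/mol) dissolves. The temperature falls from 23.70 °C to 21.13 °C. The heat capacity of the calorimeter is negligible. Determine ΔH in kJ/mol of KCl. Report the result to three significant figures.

ΔH = 17.4 kJ/mol

|ΔT| = |21.13 − 23.70| = 2.57 °C
|q_surr| = (192.2 × 4.15) × 2.57 = 797.63 × 2.57 = 2050 J
n(KCl) = 8.77 / 74.55 = 0.1176 mol
Temperature fell, so q_rxn = +|q_surr| = 2.050 kJ
ΔH = q_rxn / n = 17.43 kJ/mol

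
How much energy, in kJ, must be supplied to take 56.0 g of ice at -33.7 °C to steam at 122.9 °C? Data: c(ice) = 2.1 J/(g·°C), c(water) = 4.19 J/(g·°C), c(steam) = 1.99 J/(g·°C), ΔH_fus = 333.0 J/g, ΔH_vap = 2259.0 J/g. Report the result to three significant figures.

q = 175 kJ

q1 (heat ice -33.7→0.0 °C): 56.0 × 2.1 × 33.7 = 3963 J
q2 (melt at 0 °C): 56.0 × 333.0 = 18648 J
q3 (heat water 0.0→100.0 °C): 56.0 × 4.19 × 100.0 = 23464 J
q4 (vaporize at 100 °C): 56.0 × 2259.0 = 126504 J
q5 (heat steam 100.0→122.9 °C): 56.0 × 1.99 × 22.9 = 2552 J
Total: 3963 + 18648 + 23464 + 126504 + 2552 = 175131 J = 175 kJ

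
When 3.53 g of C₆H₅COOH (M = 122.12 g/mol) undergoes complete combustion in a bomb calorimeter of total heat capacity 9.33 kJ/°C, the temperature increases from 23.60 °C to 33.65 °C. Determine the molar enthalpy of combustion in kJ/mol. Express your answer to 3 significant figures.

ΔH = -3240 kJ/mol

ΔT = 33.65 − 23.60 = 10.05 °C
q_cal = C_cal × ΔT = 9.33 × 10.05 = 93.7665 kJ
n = 3.53 / 122.12 = 0.02891 mol
q_rxn = −q_cal = -93.7665 kJ
ΔH = -93.7665 / 0.02891 = -3243 kJ/mol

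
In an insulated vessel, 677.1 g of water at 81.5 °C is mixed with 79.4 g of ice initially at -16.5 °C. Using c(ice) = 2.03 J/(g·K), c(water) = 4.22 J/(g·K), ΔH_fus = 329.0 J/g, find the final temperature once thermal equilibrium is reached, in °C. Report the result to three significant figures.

T_f = 63.9 °C

Heat to bring ice to 0 °C and melt it: q₁ = 79.4×2.03×16.5 + 79.4×329.0 = 28782 J
Heat the water can supply cooling to 0 °C: 677.1×4.22×81.5 = 232875 J > q₁, so all ice melts.
Energy balance: 677.1×4.22×(81.5 − T) = 28782 + 79.4×4.22×(T − 0)
2857.362(81.5 − T) = 28782 + 335.068 T
232875 − 28782 = 3192.430 T
T = 204093 / 3192.430 = 63.93 °C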